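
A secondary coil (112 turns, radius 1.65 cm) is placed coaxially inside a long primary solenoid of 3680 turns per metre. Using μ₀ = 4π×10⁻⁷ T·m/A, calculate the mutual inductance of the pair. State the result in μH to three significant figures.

M ≈ 443 μH

The outer solenoid produces a uniform field B₁ = μ₀n₁I₁ across the inner coil,
so the flux linkage is N₂Φ = N₂B₁A₂ = μ₀n₁N₂A₂·I₁, giving M = μ₀n₁N₂A₂.
A₂ = πr² = π(1.650×10^-2 m)² = 8.553×10^-4 m².
M = (4π×10⁻⁷)(3680)(112)(8.553×10^-4) = 4.430×10^-4 H.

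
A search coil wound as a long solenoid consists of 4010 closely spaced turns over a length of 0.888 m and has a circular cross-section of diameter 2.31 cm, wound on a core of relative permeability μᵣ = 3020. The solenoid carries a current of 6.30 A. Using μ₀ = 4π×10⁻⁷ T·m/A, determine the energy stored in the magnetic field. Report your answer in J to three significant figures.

A = π(d/2)² = π(1.155×10^-2 m)² = 4.191×10^-4 m².
L = μ₀μᵣN²A/ℓ = (4π×10⁻⁷)(3020)(4010)²(4.191×10^-4)/(0.888) = 28.8 H.
U = ½LI² = ½(28.8)(6.30)² = 571.6 J.

U ≈ 572 J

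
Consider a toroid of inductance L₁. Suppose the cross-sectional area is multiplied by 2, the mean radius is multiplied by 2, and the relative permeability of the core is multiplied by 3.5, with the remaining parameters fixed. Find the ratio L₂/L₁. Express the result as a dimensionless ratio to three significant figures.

For a toroid, L ∝ μᵣN²A/R.
L₂/L₁ = (2) × (2)^-1 × (3.5) = 3.50.

L₂/L₁ = 3.50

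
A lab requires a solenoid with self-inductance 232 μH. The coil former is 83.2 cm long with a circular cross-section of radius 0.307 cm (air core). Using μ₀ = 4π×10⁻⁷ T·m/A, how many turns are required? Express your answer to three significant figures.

N ≈ 2280 turns

A = πr² = π(3.070×10^-3 m)² = 2.961×10^-5 m².
From L = μ₀N²A/ℓ, N = √(Lℓ / (μ₀A)).
N = √[(2.320×10^-4)(0.832) / ((4π×10⁻⁷)×2.961×10^-5)] = √(5.188×10^6) ≈ 2277.7.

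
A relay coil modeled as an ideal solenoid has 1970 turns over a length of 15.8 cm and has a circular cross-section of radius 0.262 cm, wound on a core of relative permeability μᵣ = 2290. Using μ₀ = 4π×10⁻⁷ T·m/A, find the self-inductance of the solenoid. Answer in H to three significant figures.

L ≈ 1.52 H

A = πr² = π(2.620×10^-3 m)² = 2.157×10^-5 m².
For a long solenoid, L = μ₀μᵣN²A/ℓ.
L = (4π×10⁻⁷)(2290)(1970)²(2.157×10^-5)/(0.158 m) = 1.524 H.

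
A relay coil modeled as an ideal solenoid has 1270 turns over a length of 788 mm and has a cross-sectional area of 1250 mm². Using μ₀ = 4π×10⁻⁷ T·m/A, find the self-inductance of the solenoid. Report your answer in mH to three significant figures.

A = 1250 mm² = 1.250×10^-3 m².
For a long solenoid, L = μ₀N²A/ℓ.
L = (4π×10⁻⁷)(1270)²(1.250×10^-3)/(0.788 m) = 3.215×10^-3 H.

L ≈ 3.22 mH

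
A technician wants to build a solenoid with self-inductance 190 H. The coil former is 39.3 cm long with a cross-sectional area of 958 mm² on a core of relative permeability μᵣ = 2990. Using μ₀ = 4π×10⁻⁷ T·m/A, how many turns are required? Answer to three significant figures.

N ≈ 4550 turns

A = 958 mm² = 9.580×10^-4 m².
From L = μ₀μᵣN²A/ℓ, N = √(Lℓ / (μ₀μᵣA)).
N = √[(190)(0.393) / ((4π×10⁻⁷)(2990)×9.580×10^-4)] = √(2.074×10^7) ≈ 4554.6.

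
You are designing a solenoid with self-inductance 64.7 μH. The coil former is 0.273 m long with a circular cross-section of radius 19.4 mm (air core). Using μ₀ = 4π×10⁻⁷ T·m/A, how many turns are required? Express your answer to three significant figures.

A = πr² = π(1.940×10^-2 m)² = 1.182×10^-3 m².
From L = μ₀N²A/ℓ, N = √(Lℓ / (μ₀A)).
N = √[(6.470×10^-5)(0.273) / ((4π×10⁻⁷)×1.182×10^-3)] = √(1.189×10^4) ≈ 109.0.

N ≈ 109 turns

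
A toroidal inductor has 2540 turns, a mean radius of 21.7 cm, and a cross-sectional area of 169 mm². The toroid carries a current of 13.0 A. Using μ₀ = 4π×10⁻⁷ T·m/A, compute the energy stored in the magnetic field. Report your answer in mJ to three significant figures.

U ≈ 84.9 mJ

L = μ₀N²A/(2πR) = (4π×10⁻⁷)(2540)²(1.690×10^-4)/(2π×0.217) = 1.0049×10^-3 H.
U = ½LI² = ½(1.0049×10^-3)(13.0)² = 8.491×10^-2 J.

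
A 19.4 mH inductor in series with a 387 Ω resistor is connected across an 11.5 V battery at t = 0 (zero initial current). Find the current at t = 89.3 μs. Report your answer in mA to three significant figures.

I ≈ 24.7 mA

τ = L/R = 1.940×10^-2/387 = 5.013×10^-5 s; final current I_∞ = ε/R = 11.5/387 = 2.972×10^-2 A.
I(t) = I_∞(1 − e^(−t/τ)) with t/τ = 1.781.
I = (2.972×10^-2)(1 − e^(−1.781)) = 2.471×10^-2 A.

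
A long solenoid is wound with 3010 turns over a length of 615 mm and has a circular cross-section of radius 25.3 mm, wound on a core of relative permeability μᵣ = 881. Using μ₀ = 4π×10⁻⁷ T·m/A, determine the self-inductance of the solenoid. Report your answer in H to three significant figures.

L ≈ 32.8 H

A = πr² = π(2.530×10^-2 m)² = 2.011×10^-3 m².
For a long solenoid, L = μ₀μᵣN²A/ℓ.
L = (4π×10⁻⁷)(881)(3010)²(2.011×10^-3)/(0.615 m) = 32.8 H.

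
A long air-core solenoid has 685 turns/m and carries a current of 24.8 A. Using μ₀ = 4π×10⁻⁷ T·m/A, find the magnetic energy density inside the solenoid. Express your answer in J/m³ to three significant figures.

B = μ₀nI = (4π×10⁻⁷)(685)(24.8) = 2.1348×10^-2 T.
u = B²/(2μ₀) = (2.1348×10^-2)²/(2×4π×10⁻⁷) = 181.3 J/m³.

u ≈ 181 J/m³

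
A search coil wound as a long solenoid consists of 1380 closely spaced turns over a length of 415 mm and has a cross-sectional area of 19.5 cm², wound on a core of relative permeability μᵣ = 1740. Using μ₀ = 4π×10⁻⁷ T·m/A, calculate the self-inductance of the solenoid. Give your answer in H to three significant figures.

L ≈ 19.6 H

A = 19.5 cm² = 1.950×10^-3 m².
For a long solenoid, L = μ₀μᵣN²A/ℓ.
L = (4π×10⁻⁷)(1740)(1380)²(1.950×10^-3)/(0.415 m) = 19.57 H.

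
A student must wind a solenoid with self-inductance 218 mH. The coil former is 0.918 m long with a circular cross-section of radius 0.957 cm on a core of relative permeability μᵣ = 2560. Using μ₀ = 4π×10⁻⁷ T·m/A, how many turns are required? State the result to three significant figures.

N ≈ 465 turns

A = πr² = π(9.570×10^-3 m)² = 2.877×10^-4 m².
From L = μ₀μᵣN²A/ℓ, N = √(Lℓ / (μ₀μᵣA)).
N = √[(0.218)(0.918) / ((4π×10⁻⁷)(2560)×2.877×10^-4)] = √(2.162×10^5) ≈ 465.0.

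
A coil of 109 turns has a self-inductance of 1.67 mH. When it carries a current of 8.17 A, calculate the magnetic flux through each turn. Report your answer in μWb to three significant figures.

Φ_B ≈ 125 μWb

From L = NΦ_B/I, the flux per turn is Φ_B = LI/N.
Φ_B = (1.670×10^-3 H)(8.17 A)/109 = 1.252×10^-4 Wb.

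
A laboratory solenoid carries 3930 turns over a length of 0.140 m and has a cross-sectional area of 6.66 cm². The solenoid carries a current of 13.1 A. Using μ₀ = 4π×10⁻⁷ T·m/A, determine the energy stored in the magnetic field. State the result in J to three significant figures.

U ≈ 7.92 J

A = 6.66 cm² = 6.660×10^-4 m².
L = μ₀N²A/ℓ = (4π×10⁻⁷)(3930)²(6.660×10^-4)/(0.14) = 9.233×10^-2 H.
U = ½LI² = ½(9.233×10^-2)(13.1)² = 7.922 J.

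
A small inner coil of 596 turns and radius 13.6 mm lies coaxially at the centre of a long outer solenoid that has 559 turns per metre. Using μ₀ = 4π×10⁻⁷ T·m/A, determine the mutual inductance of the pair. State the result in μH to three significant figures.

M ≈ 243 μH

The outer solenoid produces a uniform field B₁ = μ₀n₁I₁ across the inner coil,
so the flux linkage is N₂Φ = N₂B₁A₂ = μ₀n₁N₂A₂·I₁, giving M = μ₀n₁N₂A₂.
A₂ = πr² = π(1.360×10^-2 m)² = 5.811×10^-4 m².
M = (4π×10⁻⁷)(559)(596)(5.811×10^-4) = 2.433×10^-4 H.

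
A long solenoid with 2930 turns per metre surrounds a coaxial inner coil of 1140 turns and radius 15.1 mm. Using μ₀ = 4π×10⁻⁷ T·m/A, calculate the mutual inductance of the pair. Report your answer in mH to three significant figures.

M ≈ 3.01 mH

The outer solenoid produces a uniform field B₁ = μ₀n₁I₁ across the inner coil,
so the flux linkage is N₂Φ = N₂B₁A₂ = μ₀n₁N₂A₂·I₁, giving M = μ₀n₁N₂A₂.
A₂ = πr² = π(1.510×10^-2 m)² = 7.163×10^-4 m².
M = (4π×10⁻⁷)(2930)(1140)(7.163×10^-4) = 3.007×10^-3 H.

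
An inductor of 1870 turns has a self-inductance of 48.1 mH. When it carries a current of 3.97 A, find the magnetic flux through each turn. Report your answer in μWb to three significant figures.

Φ_B ≈ 102 μWb

From L = NΦ_B/I, the flux per turn is Φ_B = LI/N.
Φ_B = (4.810×10^-2 H)(3.97 A)/1870 = 1.021×10^-4 Wb.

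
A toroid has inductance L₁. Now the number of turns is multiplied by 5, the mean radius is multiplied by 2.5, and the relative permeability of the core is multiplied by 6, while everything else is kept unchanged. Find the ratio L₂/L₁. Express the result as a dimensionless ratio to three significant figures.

For a toroid, L ∝ μᵣN²A/R.
L₂/L₁ = (5)^2 × (2.5)^-1 × (6) = 60.0.

L₂/L₁ = 60.0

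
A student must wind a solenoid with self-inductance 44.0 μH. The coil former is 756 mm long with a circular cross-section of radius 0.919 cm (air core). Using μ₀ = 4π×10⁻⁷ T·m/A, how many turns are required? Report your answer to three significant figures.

A = πr² = π(9.190×10^-3 m)² = 2.653×10^-4 m².
From L = μ₀N²A/ℓ, N = √(Lℓ / (μ₀A)).
N = √[(4.400×10^-5)(0.756) / ((4π×10⁻⁷)×2.653×10^-4)] = √(9.977×10^4) ≈ 315.9.

N ≈ 316 turns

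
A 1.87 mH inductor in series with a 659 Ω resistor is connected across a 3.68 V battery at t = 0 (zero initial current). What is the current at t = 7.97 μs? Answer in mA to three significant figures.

τ = L/R = 1.870×10^-3/659 = 2.838×10^-6 s; final current I_∞ = ε/R = 3.68/659 = 5.584×10^-3 A.
I(t) = I_∞(1 − e^(−t/τ)) with t/τ = 2.809.
I = (5.584×10^-3)(1 − e^(−2.809)) = 5.248×10^-3 A.

I ≈ 5.25 mA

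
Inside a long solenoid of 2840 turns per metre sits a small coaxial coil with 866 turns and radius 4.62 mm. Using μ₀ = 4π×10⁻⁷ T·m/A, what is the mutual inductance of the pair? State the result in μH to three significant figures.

M ≈ 207 μH

The outer solenoid produces a uniform field B₁ = μ₀n₁I₁ across the inner coil,
so the flux linkage is N₂Φ = N₂B₁A₂ = μ₀n₁N₂A₂·I₁, giving M = μ₀n₁N₂A₂.
A₂ = πr² = π(4.620×10^-3 m)² = 6.706×10^-5 m².
M = (4π×10⁻⁷)(2840)(866)(6.706×10^-5) = 2.072×10^-4 H.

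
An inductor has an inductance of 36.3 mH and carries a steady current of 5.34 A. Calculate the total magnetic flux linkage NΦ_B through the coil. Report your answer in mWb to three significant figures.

From L = NΦ_B/I, the flux linkage is NΦ_B = LI.
NΦ_B = (3.630×10^-2 H)(5.34 A) = 0.1938 Wb.

NΦ_B ≈ 194 mWb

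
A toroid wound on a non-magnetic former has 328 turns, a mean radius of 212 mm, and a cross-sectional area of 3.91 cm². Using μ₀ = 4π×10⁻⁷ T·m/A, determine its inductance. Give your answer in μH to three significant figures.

For a thin toroid, L = μ₀N²A/(2πR).
L = (4π×10⁻⁷)(328)²(3.910×10^-4) / (2π×0.212 m) = 3.968×10^-5 H.

L ≈ 39.7 μH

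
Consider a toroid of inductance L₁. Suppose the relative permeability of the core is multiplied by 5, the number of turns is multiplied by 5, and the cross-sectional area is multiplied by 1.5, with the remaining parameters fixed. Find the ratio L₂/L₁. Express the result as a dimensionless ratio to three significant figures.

L₂/L₁ = 188

For a toroid, L ∝ μᵣN²A/R.
L₂/L₁ = (5) × (5)^2 × (1.5) = 188.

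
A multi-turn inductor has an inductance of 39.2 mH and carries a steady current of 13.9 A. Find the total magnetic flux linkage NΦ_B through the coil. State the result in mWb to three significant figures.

From L = NΦ_B/I, the flux linkage is NΦ_B = LI.
NΦ_B = (3.920×10^-2 H)(13.9 A) = 0.5449 Wb.

NΦ_B ≈ 545 mWb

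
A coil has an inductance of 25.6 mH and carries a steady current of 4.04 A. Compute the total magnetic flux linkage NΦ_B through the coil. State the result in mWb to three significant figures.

From L = NΦ_B/I, the flux linkage is NΦ_B = LI.
NΦ_B = (2.560×10^-2 H)(4.04 A) = 0.1034 Wb.

NΦ_B ≈ 103 mWb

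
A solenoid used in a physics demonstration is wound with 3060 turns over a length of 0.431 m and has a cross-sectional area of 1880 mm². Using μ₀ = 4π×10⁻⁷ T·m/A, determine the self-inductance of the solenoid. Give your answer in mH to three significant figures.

L ≈ 51.3 mH

A = 1880 mm² = 1.880×10^-3 m².
For a long solenoid, L = μ₀N²A/ℓ.
L = (4π×10⁻⁷)(3060)²(1.880×10^-3)/(0.431 m) = 5.133×10^-2 H.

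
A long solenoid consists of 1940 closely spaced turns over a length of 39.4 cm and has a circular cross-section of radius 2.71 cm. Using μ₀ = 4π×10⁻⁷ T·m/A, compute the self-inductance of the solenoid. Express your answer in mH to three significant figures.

L ≈ 27.7 mH

A = πr² = π(2.710×10^-2 m)² = 2.307×10^-3 m².
For a long solenoid, L = μ₀N²A/ℓ.
L = (4π×10⁻⁷)(1940)²(2.307×10^-3)/(0.394 m) = 2.770×10^-2 H.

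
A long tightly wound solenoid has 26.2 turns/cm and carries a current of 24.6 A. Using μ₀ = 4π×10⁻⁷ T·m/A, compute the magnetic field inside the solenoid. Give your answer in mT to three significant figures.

Inside a long solenoid, B = μ₀nI.
B = (4π×10⁻⁷)(2.620×10^3 m⁻¹)(24.6 A) = 8.099×10^-2 T.

B ≈ 81.0 mT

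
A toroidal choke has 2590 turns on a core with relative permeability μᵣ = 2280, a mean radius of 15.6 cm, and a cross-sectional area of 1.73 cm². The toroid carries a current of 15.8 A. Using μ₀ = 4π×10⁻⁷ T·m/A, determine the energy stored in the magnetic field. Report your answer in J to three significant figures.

L = μ₀μᵣN²A/(2πR) = (4π×10⁻⁷)(2280)(2590)²(1.730×10^-4)/(2π×0.156) = 3.392 H.
U = ½LI² = ½(3.392)(15.8)² = 423.4 J.

U ≈ 423 J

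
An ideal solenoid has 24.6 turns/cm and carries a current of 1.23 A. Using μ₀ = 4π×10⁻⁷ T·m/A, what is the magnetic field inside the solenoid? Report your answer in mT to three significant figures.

B ≈ 3.80 mT

Inside a long solenoid, B = μ₀nI.
B = (4π×10⁻⁷)(2.460×10^3 m⁻¹)(1.23 A) = 3.802×10^-3 T.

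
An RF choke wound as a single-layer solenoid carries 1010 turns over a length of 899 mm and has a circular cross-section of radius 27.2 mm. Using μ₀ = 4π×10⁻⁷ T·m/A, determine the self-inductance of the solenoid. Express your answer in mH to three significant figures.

L ≈ 3.31 mH

A = πr² = π(2.720×10^-2 m)² = 2.324×10^-3 m².
For a long solenoid, L = μ₀N²A/ℓ.
L = (4π×10⁻⁷)(1010)²(2.324×10^-3)/(0.899 m) = 3.314×10^-3 H.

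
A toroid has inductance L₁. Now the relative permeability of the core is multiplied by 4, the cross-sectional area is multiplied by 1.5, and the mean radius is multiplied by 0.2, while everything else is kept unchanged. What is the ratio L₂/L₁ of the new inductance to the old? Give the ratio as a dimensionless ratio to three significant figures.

L₂/L₁ = 30.0

For a toroid, L ∝ μᵣN²A/R.
L₂/L₁ = (4) × (1.5) × (0.2)^-1 = 30.0.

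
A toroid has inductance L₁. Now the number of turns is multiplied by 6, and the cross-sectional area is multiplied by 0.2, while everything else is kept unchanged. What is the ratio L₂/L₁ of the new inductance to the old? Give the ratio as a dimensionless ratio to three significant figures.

L₂/L₁ = 7.20

For a toroid, L ∝ μᵣN²A/R.
L₂/L₁ = (6)^2 × (0.2) = 7.20.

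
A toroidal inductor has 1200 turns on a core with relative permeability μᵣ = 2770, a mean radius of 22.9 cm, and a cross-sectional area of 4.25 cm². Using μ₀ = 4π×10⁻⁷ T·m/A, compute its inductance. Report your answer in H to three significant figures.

L ≈ 1.48 H

For a thin toroid, L = μ₀μᵣN²A/(2πR).
L = (4π×10⁻⁷)(2770)(1200)²(4.250×10^-4) / (2π×0.229 m) = 1.481 H.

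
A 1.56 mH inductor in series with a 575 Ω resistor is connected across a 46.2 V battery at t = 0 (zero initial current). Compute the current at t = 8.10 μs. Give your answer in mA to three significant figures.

τ = L/R = 1.560×10^-3/575 = 2.713×10^-6 s; final current I_∞ = ε/R = 46.2/575 = 8.0348×10^-2 A.
I(t) = I_∞(1 − e^(−t/τ)) with t/τ = 2.986.
I = (8.0348×10^-2)(1 − e^(−2.986)) = 7.629×10^-2 A.

I ≈ 76.3 mA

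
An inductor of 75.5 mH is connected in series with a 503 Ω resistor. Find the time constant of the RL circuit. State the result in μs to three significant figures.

τ = L/R = (7.550×10^-2 H)/(503 Ω) = 1.501×10^-4 s.

τ ≈ 150 μs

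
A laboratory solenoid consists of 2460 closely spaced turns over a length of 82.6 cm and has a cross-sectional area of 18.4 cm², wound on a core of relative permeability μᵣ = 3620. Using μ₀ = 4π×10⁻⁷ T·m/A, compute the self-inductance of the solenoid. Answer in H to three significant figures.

A = 18.4 cm² = 1.840×10^-3 m².
For a long solenoid, L = μ₀μᵣN²A/ℓ.
L = (4π×10⁻⁷)(3620)(2460)²(1.840×10^-3)/(0.826 m) = 61.32 H.

L ≈ 61.3 H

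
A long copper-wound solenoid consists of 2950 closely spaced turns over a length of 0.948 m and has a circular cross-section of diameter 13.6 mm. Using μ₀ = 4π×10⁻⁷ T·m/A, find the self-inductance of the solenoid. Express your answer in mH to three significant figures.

L ≈ 1.68 mH

A = π(d/2)² = π(6.800×10^-3 m)² = 1.453×10^-4 m².
For a long solenoid, L = μ₀N²A/ℓ.
L = (4π×10⁻⁷)(2950)²(1.453×10^-4)/(0.948 m) = 1.676×10^-3 H.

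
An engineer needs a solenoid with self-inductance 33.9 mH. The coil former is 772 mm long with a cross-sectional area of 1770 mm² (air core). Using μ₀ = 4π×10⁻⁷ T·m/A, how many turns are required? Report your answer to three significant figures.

N ≈ 3430 turns

A = 1770 mm² = 1.770×10^-3 m².
From L = μ₀N²A/ℓ, N = √(Lℓ / (μ₀A)).
N = √[(3.390×10^-2)(0.772) / ((4π×10⁻⁷)×1.770×10^-3)] = √(1.177×10^7) ≈ 3430.2.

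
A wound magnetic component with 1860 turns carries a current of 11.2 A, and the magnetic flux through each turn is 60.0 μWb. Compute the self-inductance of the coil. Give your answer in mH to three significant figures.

Self-inductance is defined by L = NΦ_B/I (flux linkage over current).
L = (1860)(6.000×10^-5 Wb)/(11.2 A) = 9.964×10^-3 H.

L ≈ 9.96 mH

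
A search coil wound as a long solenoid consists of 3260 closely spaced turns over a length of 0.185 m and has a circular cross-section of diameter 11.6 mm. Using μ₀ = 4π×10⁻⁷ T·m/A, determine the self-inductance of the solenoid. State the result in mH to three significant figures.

L ≈ 7.63 mH

A = π(d/2)² = π(5.800×10^-3 m)² = 1.057×10^-4 m².
For a long solenoid, L = μ₀N²A/ℓ.
L = (4π×10⁻⁷)(3260)²(1.057×10^-4)/(0.185 m) = 7.629×10^-3 H.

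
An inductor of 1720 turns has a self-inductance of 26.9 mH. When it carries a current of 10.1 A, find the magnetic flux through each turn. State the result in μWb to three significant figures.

From L = NΦ_B/I, the flux per turn is Φ_B = LI/N.
Φ_B = (2.690×10^-2 H)(10.1 A)/1720 = 1.580×10^-4 Wb.

Φ_B ≈ 158 μWb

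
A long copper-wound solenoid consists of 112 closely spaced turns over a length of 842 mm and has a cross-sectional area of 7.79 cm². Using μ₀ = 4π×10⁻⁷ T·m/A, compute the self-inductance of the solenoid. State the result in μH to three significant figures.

L ≈ 14.6 μH

A = 7.79 cm² = 7.790×10^-4 m².
For a long solenoid, L = μ₀N²A/ℓ.
L = (4π×10⁻⁷)(112)²(7.790×10^-4)/(0.842 m) = 1.458×10^-5 H.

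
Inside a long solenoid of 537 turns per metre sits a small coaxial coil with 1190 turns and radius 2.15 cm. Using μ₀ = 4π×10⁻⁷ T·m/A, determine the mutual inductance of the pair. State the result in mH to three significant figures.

The outer solenoid produces a uniform field B₁ = μ₀n₁I₁ across the inner coil,
so the flux linkage is N₂Φ = N₂B₁A₂ = μ₀n₁N₂A₂·I₁, giving M = μ₀n₁N₂A₂.
A₂ = πr² = π(2.150×10^-2 m)² = 1.452×10^-3 m².
M = (4π×10⁻⁷)(537)(1190)(1.452×10^-3) = 1.166×10^-3 H.

M ≈ 1.17 mH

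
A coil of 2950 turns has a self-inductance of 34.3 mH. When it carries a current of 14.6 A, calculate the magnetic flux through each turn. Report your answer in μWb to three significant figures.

Φ_B ≈ 170 μWb

From L = NΦ_B/I, the flux per turn is Φ_B = LI/N.
Φ_B = (3.430×10^-2 H)(14.6 A)/2950 = 1.698×10^-4 Wb.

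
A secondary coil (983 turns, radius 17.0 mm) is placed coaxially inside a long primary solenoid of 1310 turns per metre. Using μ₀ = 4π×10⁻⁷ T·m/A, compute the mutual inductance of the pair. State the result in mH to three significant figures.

M ≈ 1.47 mH

The outer solenoid produces a uniform field B₁ = μ₀n₁I₁ across the inner coil,
so the flux linkage is N₂Φ = N₂B₁A₂ = μ₀n₁N₂A₂·I₁, giving M = μ₀n₁N₂A₂.
A₂ = πr² = π(1.700×10^-2 m)² = 9.079×10^-4 m².
M = (4π×10⁻⁷)(1310)(983)(9.079×10^-4) = 1.469×10^-3 H.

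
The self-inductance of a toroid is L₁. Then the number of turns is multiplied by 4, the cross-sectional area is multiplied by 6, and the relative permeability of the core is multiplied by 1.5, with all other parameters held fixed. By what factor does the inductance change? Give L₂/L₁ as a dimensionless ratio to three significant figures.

L₂/L₁ = 144

For a toroid, L ∝ μᵣN²A/R.
L₂/L₁ = (4)^2 × (6) × (1.5) = 144.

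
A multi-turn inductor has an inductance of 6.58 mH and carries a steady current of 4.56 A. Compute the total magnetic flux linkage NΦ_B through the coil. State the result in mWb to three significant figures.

From L = NΦ_B/I, the flux linkage is NΦ_B = LI.
NΦ_B = (6.580×10^-3 H)(4.56 A) = 3.000×10^-2 Wb.

NΦ_B ≈ 30.0 mWb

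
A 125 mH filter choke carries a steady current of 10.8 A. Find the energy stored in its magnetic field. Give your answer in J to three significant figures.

U ≈ 7.29 J

Stored magnetic energy: U = ½LI².
U = ½(0.125 H)(10.8 A)² = 7.29 J.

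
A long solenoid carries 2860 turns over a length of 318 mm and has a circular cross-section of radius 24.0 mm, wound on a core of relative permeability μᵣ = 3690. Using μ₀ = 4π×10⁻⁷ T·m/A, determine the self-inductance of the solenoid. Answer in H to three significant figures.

L ≈ 216 H

A = πr² = π(2.400×10^-2 m)² = 1.810×10^-3 m².
For a long solenoid, L = μ₀μᵣN²A/ℓ.
L = (4π×10⁻⁷)(3690)(2860)²(1.810×10^-3)/(0.318 m) = 215.8 H.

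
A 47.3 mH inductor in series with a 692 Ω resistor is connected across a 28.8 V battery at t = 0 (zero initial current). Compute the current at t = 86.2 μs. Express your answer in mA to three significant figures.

I ≈ 29.8 mA

τ = L/R = 4.730×10^-2/692 = 6.835×10^-5 s; final current I_∞ = ε/R = 28.8/692 = 4.162×10^-2 A.
I(t) = I_∞(1 − e^(−t/τ)) with t/τ = 1.261.
I = (4.162×10^-2)(1 − e^(−1.261)) = 2.983×10^-2 A.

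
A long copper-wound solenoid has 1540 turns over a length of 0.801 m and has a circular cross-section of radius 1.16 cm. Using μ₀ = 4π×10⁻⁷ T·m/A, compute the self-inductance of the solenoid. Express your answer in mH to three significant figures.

L ≈ 1.57 mH

A = πr² = π(1.160×10^-2 m)² = 4.227×10^-4 m².
For a long solenoid, L = μ₀N²A/ℓ.
L = (4π×10⁻⁷)(1540)²(4.227×10^-4)/(0.801 m) = 1.573×10^-3 H.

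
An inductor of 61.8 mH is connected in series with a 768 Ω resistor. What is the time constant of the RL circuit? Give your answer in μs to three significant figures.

τ = L/R = (6.180×10^-2 H)/(768 Ω) = 8.047×10^-5 s.

τ ≈ 80.5 μs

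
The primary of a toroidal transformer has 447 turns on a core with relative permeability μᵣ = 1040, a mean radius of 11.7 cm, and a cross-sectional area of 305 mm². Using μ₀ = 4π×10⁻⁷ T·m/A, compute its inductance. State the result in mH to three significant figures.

For a thin toroid, L = μ₀μᵣN²A/(2πR).
L = (4π×10⁻⁷)(1040)(447)²(3.050×10^-4) / (2π×0.117 m) = 0.1083 H.

L ≈ 108 mH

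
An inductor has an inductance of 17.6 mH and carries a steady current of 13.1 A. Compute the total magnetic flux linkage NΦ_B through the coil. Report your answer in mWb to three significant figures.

From L = NΦ_B/I, the flux linkage is NΦ_B = LI.
NΦ_B = (1.760×10^-2 H)(13.1 A) = 0.2306 Wb.

NΦ_B ≈ 231 mWb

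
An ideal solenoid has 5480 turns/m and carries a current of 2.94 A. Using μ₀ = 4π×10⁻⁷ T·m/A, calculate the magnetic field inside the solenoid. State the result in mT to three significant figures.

B ≈ 20.2 mT

Inside a long solenoid, B = μ₀nI.
B = (4π×10⁻⁷)(5.480×10^3 m⁻¹)(2.94 A) = 2.0246×10^-2 T.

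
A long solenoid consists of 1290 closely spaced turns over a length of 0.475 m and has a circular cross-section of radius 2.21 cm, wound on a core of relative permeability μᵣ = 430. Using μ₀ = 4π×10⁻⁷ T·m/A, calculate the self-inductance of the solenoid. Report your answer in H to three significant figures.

A = πr² = π(2.210×10^-2 m)² = 1.534×10^-3 m².
For a long solenoid, L = μ₀μᵣN²A/ℓ.
L = (4π×10⁻⁷)(430)(1290)²(1.534×10^-3)/(0.475 m) = 2.9047 H.

L ≈ 2.90 H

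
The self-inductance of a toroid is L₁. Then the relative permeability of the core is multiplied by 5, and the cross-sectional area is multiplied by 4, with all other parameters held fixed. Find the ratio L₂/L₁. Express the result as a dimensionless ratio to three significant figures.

For a toroid, L ∝ μᵣN²A/R.
L₂/L₁ = (5) × (4) = 20.0.

L₂/L₁ = 20.0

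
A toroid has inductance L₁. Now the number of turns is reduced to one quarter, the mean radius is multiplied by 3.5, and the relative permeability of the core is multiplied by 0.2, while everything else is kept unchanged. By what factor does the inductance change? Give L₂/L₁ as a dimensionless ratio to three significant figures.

L₂/L₁ = 0.00357

For a toroid, L ∝ μᵣN²A/R.
L₂/L₁ = (0.25)^2 × (3.5)^-1 × (0.2) = 0.00357.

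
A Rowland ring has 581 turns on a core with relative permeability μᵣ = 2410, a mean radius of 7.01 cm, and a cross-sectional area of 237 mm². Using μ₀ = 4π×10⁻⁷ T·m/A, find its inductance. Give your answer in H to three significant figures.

For a thin toroid, L = μ₀μᵣN²A/(2πR).
L = (4π×10⁻⁷)(2410)(581)²(2.370×10^-4) / (2π×7.010×10^-2 m) = 0.5501 H.

L ≈ 0.550 H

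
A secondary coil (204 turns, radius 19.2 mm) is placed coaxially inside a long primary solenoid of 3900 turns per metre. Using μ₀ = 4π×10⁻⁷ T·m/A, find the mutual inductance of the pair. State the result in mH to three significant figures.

M ≈ 1.16 mH

The outer solenoid produces a uniform field B₁ = μ₀n₁I₁ across the inner coil,
so the flux linkage is N₂Φ = N₂B₁A₂ = μ₀n₁N₂A₂·I₁, giving M = μ₀n₁N₂A₂.
A₂ = πr² = π(1.920×10^-2 m)² = 1.158×10^-3 m².
M = (4π×10⁻⁷)(3900)(204)(1.158×10^-3) = 1.158×10^-3 H.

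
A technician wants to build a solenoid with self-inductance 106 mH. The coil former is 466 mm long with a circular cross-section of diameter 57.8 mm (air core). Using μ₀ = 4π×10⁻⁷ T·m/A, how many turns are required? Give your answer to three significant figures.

A = π(d/2)² = π(2.890×10^-2 m)² = 2.624×10^-3 m².
From L = μ₀N²A/ℓ, N = √(Lℓ / (μ₀A)).
N = √[(0.106)(0.466) / ((4π×10⁻⁷)×2.624×10^-3)] = √(1.498×10^7) ≈ 3870.5.

N ≈ 3870 turns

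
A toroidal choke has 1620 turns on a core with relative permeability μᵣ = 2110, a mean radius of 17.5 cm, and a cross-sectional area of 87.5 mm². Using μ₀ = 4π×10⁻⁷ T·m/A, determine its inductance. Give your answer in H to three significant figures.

L ≈ 0.554 H

For a thin toroid, L = μ₀μᵣN²A/(2πR).
L = (4π×10⁻⁷)(2110)(1620)²(8.750×10^-5) / (2π×0.175 m) = 0.5537 H.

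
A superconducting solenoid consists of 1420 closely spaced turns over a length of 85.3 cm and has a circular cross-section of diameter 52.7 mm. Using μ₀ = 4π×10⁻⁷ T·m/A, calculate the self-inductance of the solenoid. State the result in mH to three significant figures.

A = π(d/2)² = π(2.635×10^-2 m)² = 2.181×10^-3 m².
For a long solenoid, L = μ₀N²A/ℓ.
L = (4π×10⁻⁷)(1420)²(2.181×10^-3)/(0.853 m) = 6.480×10^-3 H.

L ≈ 6.48 mH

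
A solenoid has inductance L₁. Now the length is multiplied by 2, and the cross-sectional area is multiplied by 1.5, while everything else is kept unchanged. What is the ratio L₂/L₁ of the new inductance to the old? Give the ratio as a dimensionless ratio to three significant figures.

L₂/L₁ = 0.750

For a solenoid, L ∝ μᵣN²A/ℓ.
L₂/L₁ = (2)^-1 × (1.5) = 0.750.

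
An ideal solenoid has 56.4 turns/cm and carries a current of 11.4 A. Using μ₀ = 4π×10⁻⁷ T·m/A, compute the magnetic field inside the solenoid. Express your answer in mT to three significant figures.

Inside a long solenoid, B = μ₀nI.
B = (4π×10⁻⁷)(5.640×10^3 m⁻¹)(11.4 A) = 8.080×10^-2 T.

B ≈ 80.8 mT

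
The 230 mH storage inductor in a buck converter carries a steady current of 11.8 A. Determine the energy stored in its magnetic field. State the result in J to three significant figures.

U ≈ 16.0 J

Stored magnetic energy: U = ½LI².
U = ½(0.23 H)(11.8 A)² = 16.01 J.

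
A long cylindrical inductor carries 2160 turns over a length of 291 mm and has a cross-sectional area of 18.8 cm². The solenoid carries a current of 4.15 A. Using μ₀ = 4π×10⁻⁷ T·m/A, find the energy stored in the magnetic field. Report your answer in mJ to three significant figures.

A = 18.8 cm² = 1.880×10^-3 m².
L = μ₀N²A/ℓ = (4π×10⁻⁷)(2160)²(1.880×10^-3)/(0.291) = 3.788×10^-2 H.
U = ½LI² = ½(3.788×10^-2)(4.15)² = 0.3262 J.

U ≈ 326 mJ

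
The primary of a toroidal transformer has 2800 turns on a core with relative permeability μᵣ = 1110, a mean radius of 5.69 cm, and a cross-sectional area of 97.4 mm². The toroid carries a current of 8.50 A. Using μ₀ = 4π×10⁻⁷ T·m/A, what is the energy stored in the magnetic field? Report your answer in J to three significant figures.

U ≈ 108 J

L = μ₀μᵣN²A/(2πR) = (4π×10⁻⁷)(1110)(2800)²(9.740×10^-5)/(2π×5.690×10^-2) = 2.979 H.
U = ½LI² = ½(2.979)(8.50)² = 107.6 J.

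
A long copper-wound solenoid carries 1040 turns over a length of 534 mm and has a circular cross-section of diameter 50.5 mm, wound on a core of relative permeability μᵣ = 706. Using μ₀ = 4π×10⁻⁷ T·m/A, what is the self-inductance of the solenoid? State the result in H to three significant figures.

A = π(d/2)² = π(2.525×10^-2 m)² = 2.003×10^-3 m².
For a long solenoid, L = μ₀μᵣN²A/ℓ.
L = (4π×10⁻⁷)(706)(1040)²(2.003×10^-3)/(0.534 m) = 3.599 H.

L ≈ 3.60 H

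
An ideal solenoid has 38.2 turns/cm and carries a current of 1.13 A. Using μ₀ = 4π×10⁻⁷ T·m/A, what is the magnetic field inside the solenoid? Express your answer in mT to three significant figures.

B ≈ 5.42 mT

Inside a long solenoid, B = μ₀nI.
B = (4π×10⁻⁷)(3.820×10^3 m⁻¹)(1.13 A) = 5.424×10^-3 T.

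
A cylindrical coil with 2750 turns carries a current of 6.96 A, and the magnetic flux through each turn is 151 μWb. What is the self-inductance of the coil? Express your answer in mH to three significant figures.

L ≈ 59.7 mH

Self-inductance is defined by L = NΦ_B/I (flux linkage over current).
L = (2750)(1.510×10^-4 Wb)/(6.96 A) = 5.966×10^-2 H.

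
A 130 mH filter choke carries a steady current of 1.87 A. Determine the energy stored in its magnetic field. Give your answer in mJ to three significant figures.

Stored magnetic energy: U = ½LI².
U = ½(0.13 H)(1.87 A)² = 0.2273 J.

U ≈ 227 mJ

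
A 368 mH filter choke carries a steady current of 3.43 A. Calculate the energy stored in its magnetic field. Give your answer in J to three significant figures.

Stored magnetic energy: U = ½LI².
U = ½(0.368 H)(3.43 A)² = 2.1647 J.

U ≈ 2.16 J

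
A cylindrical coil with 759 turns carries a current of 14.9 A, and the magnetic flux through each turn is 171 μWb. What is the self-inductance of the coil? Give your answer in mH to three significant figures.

L ≈ 8.71 mH

Self-inductance is defined by L = NΦ_B/I (flux linkage over current).
L = (759)(1.710×10^-4 Wb)/(14.9 A) = 8.711×10^-3 H.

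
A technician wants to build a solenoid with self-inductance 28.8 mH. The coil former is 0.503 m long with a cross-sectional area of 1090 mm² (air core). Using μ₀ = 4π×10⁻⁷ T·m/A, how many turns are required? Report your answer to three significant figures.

A = 1090 mm² = 1.090×10^-3 m².
From L = μ₀N²A/ℓ, N = √(Lℓ / (μ₀A)).
N = √[(2.880×10^-2)(0.503) / ((4π×10⁻⁷)×1.090×10^-3)] = √(1.058×10^7) ≈ 3252.1.

N ≈ 3250 turns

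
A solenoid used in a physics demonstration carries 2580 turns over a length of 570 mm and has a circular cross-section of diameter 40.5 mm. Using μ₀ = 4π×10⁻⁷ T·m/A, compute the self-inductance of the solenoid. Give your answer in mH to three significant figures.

A = π(d/2)² = π(2.025×10^-2 m)² = 1.288×10^-3 m².
For a long solenoid, L = μ₀N²A/ℓ.
L = (4π×10⁻⁷)(2580)²(1.288×10^-3)/(0.57 m) = 1.890×10^-2 H.

L ≈ 18.9 mH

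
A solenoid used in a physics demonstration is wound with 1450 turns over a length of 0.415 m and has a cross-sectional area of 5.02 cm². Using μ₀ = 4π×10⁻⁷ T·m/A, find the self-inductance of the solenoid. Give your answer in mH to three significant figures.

L ≈ 3.20 mH

A = 5.02 cm² = 5.020×10^-4 m².
For a long solenoid, L = μ₀N²A/ℓ.
L = (4π×10⁻⁷)(1450)²(5.020×10^-4)/(0.415 m) = 3.196×10^-3 H.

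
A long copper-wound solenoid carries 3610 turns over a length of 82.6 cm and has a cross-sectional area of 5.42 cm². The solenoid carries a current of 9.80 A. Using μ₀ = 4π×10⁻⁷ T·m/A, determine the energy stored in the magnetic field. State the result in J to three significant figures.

A = 5.42 cm² = 5.420×10^-4 m².
L = μ₀N²A/ℓ = (4π×10⁻⁷)(3610)²(5.420×10^-4)/(0.826) = 1.0746×10^-2 H.
U = ½LI² = ½(1.0746×10^-2)(9.80)² = 0.516 J.

U ≈ 0.516 J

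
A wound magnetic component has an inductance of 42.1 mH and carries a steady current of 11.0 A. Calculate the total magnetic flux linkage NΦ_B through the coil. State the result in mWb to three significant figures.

NΦ_B ≈ 463 mWb

From L = NΦ_B/I, the flux linkage is NΦ_B = LI.
NΦ_B = (4.210×10^-2 H)(11.0 A) = 0.4631 Wb.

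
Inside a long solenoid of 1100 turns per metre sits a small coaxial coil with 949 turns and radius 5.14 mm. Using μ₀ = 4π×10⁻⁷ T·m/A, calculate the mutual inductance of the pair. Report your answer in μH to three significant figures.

M ≈ 109 μH

The outer solenoid produces a uniform field B₁ = μ₀n₁I₁ across the inner coil,
so the flux linkage is N₂Φ = N₂B₁A₂ = μ₀n₁N₂A₂·I₁, giving M = μ₀n₁N₂A₂.
A₂ = πr² = π(5.140×10^-3 m)² = 8.300×10^-5 m².
M = (4π×10⁻⁷)(1100)(949)(8.300×10^-5) = 1.089×10^-4 H.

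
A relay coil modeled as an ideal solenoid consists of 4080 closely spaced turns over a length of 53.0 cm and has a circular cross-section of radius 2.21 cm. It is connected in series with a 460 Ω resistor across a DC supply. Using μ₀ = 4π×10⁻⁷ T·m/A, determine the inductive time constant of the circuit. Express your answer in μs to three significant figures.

A = πr² = π(2.210×10^-2 m)² = 1.534×10^-3 m².
L = μ₀N²A/ℓ = (4π×10⁻⁷)(4080)²(1.534×10^-3)/(0.53) = 6.056×10^-2 H.
τ = L/R = (6.056×10^-2)/(460) = 1.317×10^-4 s.

τ ≈ 132 μs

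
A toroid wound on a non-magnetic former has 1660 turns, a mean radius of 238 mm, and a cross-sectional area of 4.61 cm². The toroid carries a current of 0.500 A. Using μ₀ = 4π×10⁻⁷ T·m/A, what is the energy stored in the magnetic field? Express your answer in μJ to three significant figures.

L = μ₀N²A/(2πR) = (4π×10⁻⁷)(1660)²(4.610×10^-4)/(2π×0.238) = 1.068×10^-3 H.
U = ½LI² = ½(1.068×10^-3)(0.500)² = 1.334×10^-4 J.

U ≈ 133 μJ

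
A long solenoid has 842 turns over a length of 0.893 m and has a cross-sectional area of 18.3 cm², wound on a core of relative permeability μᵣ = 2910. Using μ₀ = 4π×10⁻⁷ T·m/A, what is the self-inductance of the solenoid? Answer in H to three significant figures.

A = 18.3 cm² = 1.830×10^-3 m².
For a long solenoid, L = μ₀μᵣN²A/ℓ.
L = (4π×10⁻⁷)(2910)(842)²(1.830×10^-3)/(0.893 m) = 5.313 H.

L ≈ 5.31 H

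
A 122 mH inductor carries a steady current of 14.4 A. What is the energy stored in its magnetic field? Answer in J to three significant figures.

Stored magnetic energy: U = ½LI².
U = ½(0.122 H)(14.4 A)² = 12.649 J.

U ≈ 12.6 J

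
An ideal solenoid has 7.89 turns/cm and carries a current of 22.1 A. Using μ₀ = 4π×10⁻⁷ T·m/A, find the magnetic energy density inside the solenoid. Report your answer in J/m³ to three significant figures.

B = μ₀nI = (4π×10⁻⁷)(789)(22.1) = 2.191×10^-2 T.
u = B²/(2μ₀) = (2.191×10^-2)²/(2×4π×10⁻⁷) = 191 J/m³.

u ≈ 191 J/m³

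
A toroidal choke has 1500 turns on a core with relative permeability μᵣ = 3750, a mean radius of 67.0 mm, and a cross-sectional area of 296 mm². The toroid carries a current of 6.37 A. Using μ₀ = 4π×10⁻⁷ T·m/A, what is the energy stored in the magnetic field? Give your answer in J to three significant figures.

L = μ₀μᵣN²A/(2πR) = (4π×10⁻⁷)(3750)(1500)²(2.960×10^-4)/(2π×6.700×10^-2) = 7.455 H.
U = ½LI² = ½(7.455)(6.37)² = 151.3 J.

U ≈ 151 J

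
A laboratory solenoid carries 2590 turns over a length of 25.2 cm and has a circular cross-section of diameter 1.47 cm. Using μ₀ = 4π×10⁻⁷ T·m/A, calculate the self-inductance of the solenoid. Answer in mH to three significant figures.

L ≈ 5.68 mH

A = π(d/2)² = π(7.350×10^-3 m)² = 1.697×10^-4 m².
For a long solenoid, L = μ₀N²A/ℓ.
L = (4π×10⁻⁷)(2590)²(1.697×10^-4)/(0.252 m) = 5.677×10^-3 H.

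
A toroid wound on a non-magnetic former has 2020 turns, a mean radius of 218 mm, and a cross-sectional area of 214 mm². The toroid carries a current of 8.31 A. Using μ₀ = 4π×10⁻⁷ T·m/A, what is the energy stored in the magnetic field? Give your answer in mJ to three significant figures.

U ≈ 27.7 mJ

L = μ₀N²A/(2πR) = (4π×10⁻⁷)(2020)²(2.140×10^-4)/(2π×0.218) = 8.011×10^-4 H.
U = ½LI² = ½(8.011×10^-4)(8.31)² = 2.766×10^-2 J.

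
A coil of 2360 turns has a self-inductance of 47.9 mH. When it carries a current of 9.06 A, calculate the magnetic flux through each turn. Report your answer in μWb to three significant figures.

From L = NΦ_B/I, the flux per turn is Φ_B = LI/N.
Φ_B = (4.790×10^-2 H)(9.06 A)/2360 = 1.839×10^-4 Wb.

Φ_B ≈ 184 μWb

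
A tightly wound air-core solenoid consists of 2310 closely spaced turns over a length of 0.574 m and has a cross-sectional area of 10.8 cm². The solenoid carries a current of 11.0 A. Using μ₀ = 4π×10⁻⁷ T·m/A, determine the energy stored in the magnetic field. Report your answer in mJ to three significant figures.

U ≈ 763 mJ

A = 10.8 cm² = 1.080×10^-3 m².
L = μ₀N²A/ℓ = (4π×10⁻⁷)(2310)²(1.080×10^-3)/(0.574) = 1.262×10^-2 H.
U = ½LI² = ½(1.262×10^-2)(11.0)² = 0.7633 J.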